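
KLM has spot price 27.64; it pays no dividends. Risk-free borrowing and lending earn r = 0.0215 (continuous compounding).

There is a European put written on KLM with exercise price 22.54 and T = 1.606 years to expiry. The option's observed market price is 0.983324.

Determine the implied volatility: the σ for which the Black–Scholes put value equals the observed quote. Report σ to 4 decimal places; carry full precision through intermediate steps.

sigma = 0.2474

At σ = 0.2474 the Black–Scholes value reproduces the quote:
σ√T = 0.2474·√1.606 = 0.313525
d₁ = (ln(S/K) + (r+σ²/2)T) / (σ√T) = (ln(27.64/22.54) + (0.0215+0.2474²/2)·1.606) / 0.313525 = (0.203972 + 0.083678) / 0.313525 = 0.917472
d₂ = d₁ − σ√T = 0.917472 − 0.313525 = 0.603947
e^{−rT} = 0.966060
N(−d₁) = 0.179448,  N(−d₂) = 0.272940
V = K·e^{−rT}·N(−d₂) − S·N(−d₁) = 5.943260 − 4.959936 = 0.983324 (the observed quote) — the price is monotone increasing in volatility, hence this σ is the only solution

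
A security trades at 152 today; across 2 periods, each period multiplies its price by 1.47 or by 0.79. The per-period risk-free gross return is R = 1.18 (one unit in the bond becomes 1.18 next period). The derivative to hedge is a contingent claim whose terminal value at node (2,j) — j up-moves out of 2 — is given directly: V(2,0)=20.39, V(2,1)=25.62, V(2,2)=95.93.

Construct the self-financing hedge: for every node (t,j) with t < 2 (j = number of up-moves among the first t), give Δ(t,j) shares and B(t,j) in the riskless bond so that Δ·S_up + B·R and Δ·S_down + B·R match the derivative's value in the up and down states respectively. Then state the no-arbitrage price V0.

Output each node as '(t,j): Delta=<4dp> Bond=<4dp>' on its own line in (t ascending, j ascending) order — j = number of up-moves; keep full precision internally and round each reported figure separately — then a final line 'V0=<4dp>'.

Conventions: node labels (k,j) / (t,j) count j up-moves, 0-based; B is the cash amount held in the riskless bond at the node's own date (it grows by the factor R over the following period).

(0,0): Delta=0.3489 Bond=-18.7085
(1,0): Delta=0.0641 Bond=12.1305
(1,1): Delta=0.4628 Bond=-47.5116
V0=34.3265

The replicating-portfolio and risk-neutral prices coincide; use p* = (1.18−0.79)/(1.47−0.79) = 0.5735 for the latter.
Payoffs at expiry: V(2,0)=20.3900, V(2,1)=25.6200, V(2,2)=95.9300
(1,0): S=120.0800. Δ = (V_up−V_dn)/(S_up−S_dn) = (25.6200−20.3900)/(176.5176−94.8632) = 0.0641. V = [p*·25.6200 + (1−p*)·20.3900]/1.18 = 19.8217. B = V − Δ·S = 12.1305.
(1,1): S=223.4400. Δ = (V_up−V_dn)/(S_up−S_dn) = (95.9300−25.6200)/(328.4568−176.5176) = 0.4628. V = [p*·95.9300 + (1−p*)·25.6200]/1.18 = 55.8855. B = V − Δ·S = -47.5116.
(0,0): S=152.0000. Δ = (V_up−V_dn)/(S_up−S_dn) = (55.8855−19.8217)/(223.4400−120.0800) = 0.3489. V = [p*·55.8855 + (1−p*)·19.8217]/1.18 = 34.3265. B = V − Δ·S = -18.7085.
As a check, the time-0 holding Δ(0,0)·S0 + B(0,0) comes to 34.3265 — exactly V0.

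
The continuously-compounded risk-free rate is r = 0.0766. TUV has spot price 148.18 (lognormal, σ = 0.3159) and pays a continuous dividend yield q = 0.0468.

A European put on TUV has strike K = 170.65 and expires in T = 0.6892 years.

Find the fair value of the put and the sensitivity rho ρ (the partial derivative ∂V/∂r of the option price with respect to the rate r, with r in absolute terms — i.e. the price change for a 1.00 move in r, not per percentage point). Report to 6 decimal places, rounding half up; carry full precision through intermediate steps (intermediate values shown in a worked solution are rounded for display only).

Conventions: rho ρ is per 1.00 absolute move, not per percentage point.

price = 26.771268
ρ = -80.638165

σ√T = 0.3159·√0.6892 = 0.262254
d₁ = (ln(S/K) + (r−q+σ²/2)T) / (σ√T) = (ln(148.18/170.65) + (0.0766−0.0468+0.3159²/2)·0.6892) / 0.262254 = (-0.141187 + 0.054927) / 0.262254 = -0.328918
d₂ = d₁ − σ√T = -0.328918 − 0.262254 = -0.591172
e^{−rT} = 0.948577
e^{−qT} = 0.968260
N(−d₁) = 0.628891,  N(−d₂) = 0.722798
Put price V = K·e^{−rT}·N(−d₂) − S·e^{−qT}·N(−d₁) = 117.002560 − 90.231293 = 26.771268
ρ = −K·T·e^{−rT}·N(−d₂) = -80.638165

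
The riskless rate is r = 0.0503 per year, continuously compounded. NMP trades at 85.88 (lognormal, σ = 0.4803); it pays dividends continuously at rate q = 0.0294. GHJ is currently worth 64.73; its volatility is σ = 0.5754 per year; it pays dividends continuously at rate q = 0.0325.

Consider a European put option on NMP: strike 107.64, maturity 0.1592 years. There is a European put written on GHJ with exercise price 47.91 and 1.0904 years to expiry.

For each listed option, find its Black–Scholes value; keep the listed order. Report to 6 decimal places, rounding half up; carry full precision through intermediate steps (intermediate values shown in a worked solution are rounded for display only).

[NMP put K=107.64]
σ√T = 0.4803·√0.1592 = 0.191639
d₁ = (ln(S/K) + (r−q+σ²/2)T) / (σ√T) = (ln(85.88/107.64) + (0.0503−0.0294+0.4803²/2)·0.1592) / 0.191639 = (-0.225841 + 0.021690) / 0.191639 = -1.065290
d₂ = d₁ − σ√T = -1.065290 − 0.191639 = -1.256930
e^{−rT} = 0.992024
e^{−qT} = 0.995330
N(−d₁) = 0.856628,  N(−d₂) = 0.895610
price = K·e^{−rT}·N(−d₂) − S·e^{−qT}·N(−d₁) = 95.634613 − 73.223665 = 22.410947
[GHJ put K=47.91]
σ√T = 0.5754·√1.0904 = 0.600845
d₁ = (ln(S/K) + (r−q+σ²/2)T) / (σ√T) = (ln(64.73/47.91) + (0.0503−0.0325+0.5754²/2)·1.0904) / 0.600845 = (0.300901 + 0.199917) / 0.600845 = 0.833521
d₂ = d₁ − σ√T = 0.833521 − 0.600845 = 0.232675
e^{−rT} = 0.946630
e^{−qT} = 0.965183
N(−d₁) = 0.202275,  N(−d₂) = 0.408007
price = K·e^{−rT}·N(−d₂) − S·e^{−qT}·N(−d₁) = 18.504343 − 12.637418 = 5.866925

price(NMP put K=107.64) = 22.410947
price(GHJ put K=47.91) = 5.866925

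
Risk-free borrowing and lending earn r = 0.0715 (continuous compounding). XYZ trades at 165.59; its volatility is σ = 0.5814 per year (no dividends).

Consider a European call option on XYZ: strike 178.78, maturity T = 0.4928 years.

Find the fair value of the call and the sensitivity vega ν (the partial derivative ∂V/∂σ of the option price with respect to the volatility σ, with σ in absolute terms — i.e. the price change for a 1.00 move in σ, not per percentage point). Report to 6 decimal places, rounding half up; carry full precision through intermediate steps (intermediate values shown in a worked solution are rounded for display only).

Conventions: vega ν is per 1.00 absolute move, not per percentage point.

price = 23.980608
ν = 46.130987

σ√T = 0.5814·√0.4928 = 0.408141
d₁ = (ln(S/K) + (r+σ²/2)T) / (σ√T) = (ln(165.59/178.78) + (0.0715+0.5814²/2)·0.4928) / 0.408141 = (-0.076641 + 0.118525) / 0.408141 = 0.102621
d₂ = d₁ − σ√T = 0.102621 − 0.408141 = -0.305521
e^{−rT} = 0.965378
N(d₁) = 0.540868,  N(d₂) = 0.379985
Call price V = S·N(d₁) − K·e^{−rT}·N(d₂) = 89.562318 − 65.581710 = 23.980608
φ(d₁) = (1/√(2π))·e^{−d₁²/2} = 0.396847
ν = S·φ(d₁)·√T = 46.130987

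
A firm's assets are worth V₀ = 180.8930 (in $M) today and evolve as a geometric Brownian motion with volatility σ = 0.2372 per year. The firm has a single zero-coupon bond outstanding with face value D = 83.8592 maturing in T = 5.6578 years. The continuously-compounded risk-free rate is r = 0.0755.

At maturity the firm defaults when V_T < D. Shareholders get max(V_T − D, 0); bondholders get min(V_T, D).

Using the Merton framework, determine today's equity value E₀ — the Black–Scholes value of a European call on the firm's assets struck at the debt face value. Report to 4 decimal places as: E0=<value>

Work the structural quantities from V₀ = 180.8930 against face 83.8592:
d₁ = [ln(V₀/D) + (r + σ²/2)T] / (σ√T)
   = [ln(180.8930/83.8592) + (0.0755 + 0.5·0.2372²)·5.6578] / (0.2372·√5.6578)
   = [0.768766 + 0.586329] / 0.564207 = 2.401769
d₂ = d₁ − σ√T = 2.401769 − 0.564207 = 1.837562
N(d₁) = 0.991842,  N(d₂) = 0.966937,  e^(−rT) = 0.652357
E₀ = V₀·N(d₁) − D·e^(−rT)·N(d₂)
   = 180.8930·0.991842 − 83.8592·0.652357·0.966937 = 126.519944

E0=126.5199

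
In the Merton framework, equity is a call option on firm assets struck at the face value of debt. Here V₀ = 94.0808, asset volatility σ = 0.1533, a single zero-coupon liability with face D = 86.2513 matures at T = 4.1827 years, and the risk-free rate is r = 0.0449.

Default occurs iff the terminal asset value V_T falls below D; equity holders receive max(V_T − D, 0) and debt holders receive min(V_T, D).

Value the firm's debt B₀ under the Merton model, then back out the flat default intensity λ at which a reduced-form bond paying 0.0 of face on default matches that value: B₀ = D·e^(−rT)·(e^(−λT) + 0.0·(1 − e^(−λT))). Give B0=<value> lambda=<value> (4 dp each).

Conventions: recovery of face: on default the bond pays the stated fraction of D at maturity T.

B0=68.8062 lambda=0.0091

Equity is a call on the firm's assets struck at D = 86.2513:
d₁ = [ln(V₀/D) + (r + σ²/2)T] / (σ√T)
   = [ln(94.0808/86.2513) + (0.0449 + 0.5·0.1533²)·4.1827] / (0.1533·√4.1827)
   = [0.086889 + 0.236952] / 0.313524 = 1.032906
d₂ = d₁ − σ√T = 1.032906 − 0.313524 = 0.719382
N(d₁) = 0.849176,  N(d₂) = 0.764047,  e^(−rT) = 0.828778
E₀ = V₀·N(d₁) − D·e^(−rT)·N(d₂)
   = 94.0808·0.849176 − 86.2513·0.828778·0.764047 = 25.274649
B₀ = V₀ − E₀ = 94.0808 − 25.274649 = 68.806151
e^(−λT) = (B₀·e^(rT)/D − 0)/(1 − 0) = (68.8062·1.206596/86.2513 − 0)/1 = 0.96255118
λ = −ln(0.96255118)/4.1827 = 0.009125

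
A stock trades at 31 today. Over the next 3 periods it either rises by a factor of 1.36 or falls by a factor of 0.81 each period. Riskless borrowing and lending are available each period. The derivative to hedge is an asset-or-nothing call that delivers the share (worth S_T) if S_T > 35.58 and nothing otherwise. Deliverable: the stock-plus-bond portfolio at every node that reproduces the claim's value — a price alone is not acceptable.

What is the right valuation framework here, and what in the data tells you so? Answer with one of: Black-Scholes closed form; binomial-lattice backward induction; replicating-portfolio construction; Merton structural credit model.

Key observation: the task asks for the hedge itself — share and bond holdings at every node of the 3-period tree on spot 31 with factors 1.36/0.81 — which is exactly what the replicating-portfolio construction produces.

framework: replicating-portfolio construction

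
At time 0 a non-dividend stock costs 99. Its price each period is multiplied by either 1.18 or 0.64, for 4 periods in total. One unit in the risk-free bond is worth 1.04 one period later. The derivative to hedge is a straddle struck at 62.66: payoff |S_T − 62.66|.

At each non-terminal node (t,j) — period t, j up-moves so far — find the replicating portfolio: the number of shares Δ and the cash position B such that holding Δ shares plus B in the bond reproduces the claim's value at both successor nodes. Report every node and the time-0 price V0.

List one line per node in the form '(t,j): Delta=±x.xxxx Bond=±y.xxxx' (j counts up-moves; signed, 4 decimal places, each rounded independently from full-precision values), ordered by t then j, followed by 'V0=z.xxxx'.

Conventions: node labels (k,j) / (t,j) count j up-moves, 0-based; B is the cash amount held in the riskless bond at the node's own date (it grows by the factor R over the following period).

The replicating-portfolio and risk-neutral prices coincide; use p* = (1.04−0.64)/(1.18−0.64) = 0.7407 for the latter.
At maturity the claim pays: V(4,0)=46.0506, V(4,1)=32.0363, V(4,2)=6.1976, V(4,3)=41.4425, V(4,4)=129.2790
(3,0): S=25.9523. Δ = (V_up−V_dn)/(S_up−S_dn) = (32.0363−46.0506)/(30.6237−16.6094) = -1.0000. V = [p*·32.0363 + (1−p*)·46.0506]/1.04 = 34.2977. B = V − Δ·S = 60.2500.
(3,1): S=47.8495. Δ = (V_up−V_dn)/(S_up−S_dn) = (6.1976−32.0363)/(56.4624−30.6237) = -1.0000. V = [p*·6.1976 + (1−p*)·32.0363]/1.04 = 12.4005. B = V − Δ·S = 60.2500.
(3,2): S=88.2225. Δ = (V_up−V_dn)/(S_up−S_dn) = (41.4425−6.1976)/(104.1025−56.4624) = 0.7398. V = [p*·41.4425 + (1−p*)·6.1976]/1.04 = 31.0624. B = V − Δ·S = -34.2059.
(3,3): S=162.6602. Δ = (V_up−V_dn)/(S_up−S_dn) = (129.2790−41.4425)/(191.9390−104.1025) = 1.0000. V = [p*·129.2790 + (1−p*)·41.4425]/1.04 = 102.4102. B = V − Δ·S = -60.2500.
(2,0): S=40.5504. Δ = (V_up−V_dn)/(S_up−S_dn) = (12.4005−34.2977)/(47.8495−25.9523) = -1.0000. V = [p*·12.4005 + (1−p*)·34.2977]/1.04 = 17.3823. B = V − Δ·S = 57.9327.
(2,1): S=74.7648. Δ = (V_up−V_dn)/(S_up−S_dn) = (31.0624−12.4005)/(88.2225−47.8495) = 0.4622. V = [p*·31.0624 + (1−p*)·12.4005]/1.04 = 25.2155. B = V − Δ·S = -9.3436.
(2,2): S=137.8476. Δ = (V_up−V_dn)/(S_up−S_dn) = (102.4102−31.0624)/(162.6602−88.2225) = 0.9585. V = [p*·102.4102 + (1−p*)·31.0624]/1.04 = 80.6852. B = V − Δ·S = -51.4402.
(1,0): S=63.3600. Δ = (V_up−V_dn)/(S_up−S_dn) = (25.2155−17.3823)/(74.7648−40.5504) = 0.2289. V = [p*·25.2155 + (1−p*)·17.3823]/1.04 = 22.2930. B = V − Δ·S = 7.7870.
(1,1): S=116.8200. Δ = (V_up−V_dn)/(S_up−S_dn) = (80.6852−25.2155)/(137.8476−74.7648) = 0.8793. V = [p*·80.6852 + (1−p*)·25.2155]/1.04 = 63.7540. B = V − Δ·S = -38.9676.
(0,0): S=99.0000. Δ = (V_up−V_dn)/(S_up−S_dn) = (63.7540−22.2930)/(116.8200−63.3600) = 0.7756. V = [p*·63.7540 + (1−p*)·22.2930]/1.04 = 50.9662. B = V − Δ·S = -25.8135.
Sanity check at the root: Δ(0,0)·S0 + B(0,0) reproduces V0 = 50.9662.

(0,0): Delta=0.7756 Bond=-25.8135
(1,0): Delta=0.2289 Bond=7.7870
(1,1): Delta=0.8793 Bond=-38.9676
(2,0): Delta=-1.0000 Bond=57.9327
(2,1): Delta=0.4622 Bond=-9.3436
(2,2): Delta=0.9585 Bond=-51.4402
(3,0): Delta=-1.0000 Bond=60.2500
(3,1): Delta=-1.0000 Bond=60.2500
(3,2): Delta=0.7398 Bond=-34.2059
(3,3): Delta=1.0000 Bond=-60.2500
V0=50.9662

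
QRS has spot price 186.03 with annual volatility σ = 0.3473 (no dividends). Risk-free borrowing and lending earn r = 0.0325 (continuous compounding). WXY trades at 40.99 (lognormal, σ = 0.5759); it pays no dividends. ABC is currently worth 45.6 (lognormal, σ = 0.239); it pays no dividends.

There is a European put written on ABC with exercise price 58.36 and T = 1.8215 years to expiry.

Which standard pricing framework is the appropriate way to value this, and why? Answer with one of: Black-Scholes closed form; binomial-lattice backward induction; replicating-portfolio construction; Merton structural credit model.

Key observation: everything needed for the exact continuous-time valuation of the European put on ABC (strike 58.36) is given, and no feature rules the closed form out.

framework: Black-Scholes closed form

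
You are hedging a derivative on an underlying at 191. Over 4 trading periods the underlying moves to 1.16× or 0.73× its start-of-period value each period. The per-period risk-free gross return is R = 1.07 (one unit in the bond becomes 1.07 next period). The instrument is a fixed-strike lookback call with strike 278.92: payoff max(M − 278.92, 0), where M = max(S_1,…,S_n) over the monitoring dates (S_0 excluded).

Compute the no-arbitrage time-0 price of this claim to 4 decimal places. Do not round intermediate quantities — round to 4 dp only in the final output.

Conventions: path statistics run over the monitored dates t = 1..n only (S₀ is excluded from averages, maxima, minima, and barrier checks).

price = 21.4696

Under the martingale measure an up-move has probability p* = 0.7907; value the claim as the probability-weighted average of per-path payoffs, discounted 4 periods at R = 1.07.
Enumerate all 2^4 = 16 price paths (U = up ×1.16, D = down ×0.73); each path with k up-moves has probability p*^k·(1−p*)^(4−k).
DDDD: M=139.4300, payoff=0.0000, prob=0.001919
UDDD: M=221.5600, payoff=0.0000, prob=0.007250
DUDD: M=161.7388, payoff=0.0000, prob=0.007250
UUDD: M=257.0096, payoff=0.0000, prob=0.027389
DDUD: M=139.4300, payoff=0.0000, prob=0.007250
UDUD: M=221.5600, payoff=0.0000, prob=0.027389
DUUD: M=187.6170, payoff=0.0000, prob=0.027389
UUUD: M=298.1311, payoff=19.2111, prob=0.103468
DDDU: M=139.4300, payoff=0.0000, prob=0.007250
UDDU: M=221.5600, payoff=0.0000, prob=0.027389
DUDU: M=161.7388, payoff=0.0000, prob=0.027389
UUDU: M=257.0096, payoff=0.0000, prob=0.103468
DDUU: M=139.4300, payoff=0.0000, prob=0.027389
UDUU: M=221.5600, payoff=0.0000, prob=0.103468
DUUU: M=217.6357, payoff=0.0000, prob=0.103468
UUUU: M=345.8321, payoff=66.9121, prob=0.390879
Price = Σ prob·payoff / R^4 = 28.142247 / 1.310796 = 21.4696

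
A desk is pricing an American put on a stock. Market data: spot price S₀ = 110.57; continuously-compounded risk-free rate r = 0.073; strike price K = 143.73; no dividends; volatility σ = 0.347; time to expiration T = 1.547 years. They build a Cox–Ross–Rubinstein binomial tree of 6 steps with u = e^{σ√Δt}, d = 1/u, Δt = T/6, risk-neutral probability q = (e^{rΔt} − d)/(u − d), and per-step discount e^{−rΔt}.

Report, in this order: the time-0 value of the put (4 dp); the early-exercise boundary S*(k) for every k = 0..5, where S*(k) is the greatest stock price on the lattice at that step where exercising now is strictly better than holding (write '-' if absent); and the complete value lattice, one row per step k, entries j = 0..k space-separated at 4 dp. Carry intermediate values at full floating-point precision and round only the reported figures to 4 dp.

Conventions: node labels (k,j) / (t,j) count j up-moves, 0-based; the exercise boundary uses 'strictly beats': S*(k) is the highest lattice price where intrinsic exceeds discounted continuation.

price = 35.6864
boundary = - 92.7077 77.7310 92.7077 110.5700 92.7077
tree:
35.6864
51.0223 22.2646
65.9990 34.4511 11.3721
78.5562 51.0223 19.7951 3.6938
89.0849 65.9990 33.1600 7.6769 0.0000
97.9127 78.5562 51.0223 15.9551 0.0000 0.0000
105.3143 89.0849 65.9990 33.1600 0.0000 0.0000 0.0000

Δt=0.25783, u=1.19267, d=0.83845, q=0.50970, disc=e^(-rΔt)=0.98135
k=6 terminal: V=max(K-S,0) → 105.3143 89.0849 65.9990 33.1600 0.0000 0.0000 0.0000
k=5: j=0 S=45.8173 intr=97.9127 cont=95.2327 V=97.9127[EX]; j=1 S=65.1738 intr=78.5562 cont=75.8763 V=78.5562[EX]; j=2 S=92.7077 intr=51.0223 cont=48.3423 V=51.0223[EX]; j=3 S=131.8739 intr=11.8561 cont=15.9551 V=15.9551[hold]; j=4 S=187.5866 intr=0.0000 cont=0.0000 V=0.0000[hold]; j=5 S=266.8362 intr=0.0000 cont=0.0000 V=0.0000[hold]  S*(5)=92.7077
k=4: j=0 S=54.6451 intr=89.0849 cont=86.4049 V=89.0849[EX]; j=1 S=77.7310 intr=65.9990 cont=63.3190 V=65.9990[EX]; j=2 S=110.5700 intr=33.1600 cont=32.5303 V=33.1600[EX]; j=3 S=157.2824 intr=0.0000 cont=7.6769 V=7.6769[hold]; j=4 S=223.7295 intr=0.0000 cont=0.0000 V=0.0000[hold]  S*(4)=110.5700
k=3: j=0 S=65.1738 intr=78.5562 cont=75.8763 V=78.5562[EX]; j=1 S=92.7077 intr=51.0223 cont=48.3423 V=51.0223[EX]; j=2 S=131.8739 intr=11.8561 cont=19.7951 V=19.7951[hold]; j=3 S=187.5866 intr=0.0000 cont=3.6938 V=3.6938[hold]  S*(3)=92.7077
k=2: j=0 S=77.7310 intr=65.9990 cont=63.3190 V=65.9990[EX]; j=1 S=110.5700 intr=33.1600 cont=34.4511 V=34.4511[hold]; j=2 S=157.2824 intr=0.0000 cont=11.3721 V=11.3721[hold]  S*(2)=77.7310
k=1: j=0 S=92.7077 intr=51.0223 cont=48.9881 V=51.0223[EX]; j=1 S=131.8739 intr=11.8561 cont=22.2646 V=22.2646[hold]  S*(1)=92.7077
k=0: j=0 S=110.5700 intr=33.1600 cont=35.6864 V=35.6864[hold]  S*(0)=-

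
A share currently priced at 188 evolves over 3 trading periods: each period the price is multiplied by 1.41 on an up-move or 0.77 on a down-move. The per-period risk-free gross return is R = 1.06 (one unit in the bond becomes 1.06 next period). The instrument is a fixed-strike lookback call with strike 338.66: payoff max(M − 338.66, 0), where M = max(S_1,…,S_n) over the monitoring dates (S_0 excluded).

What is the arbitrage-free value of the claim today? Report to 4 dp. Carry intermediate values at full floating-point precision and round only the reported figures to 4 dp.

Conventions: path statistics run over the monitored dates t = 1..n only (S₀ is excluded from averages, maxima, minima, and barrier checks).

Risk-neutral up-probability p* = (R−d)/(u−d) = (1.06−0.77)/(1.41−0.77) = 0.4531; the claim prices as the p*-weighted sum of path payoffs discounted by R^3.
Enumerate all 2^3 = 8 price paths (U = up ×1.41, D = down ×0.77); each path with k up-moves has probability p*^k·(1−p*)^(3−k).
DDD: M=144.7600, payoff=0.0000, prob=0.163555
UDD: M=265.0800, payoff=0.0000, prob=0.135517
DUD: M=204.1116, payoff=0.0000, prob=0.135517
UUD: M=373.7628, payoff=35.1028, prob=0.112286
DDU: M=157.1659, payoff=0.0000, prob=0.135517
UDU: M=287.7974, payoff=0.0000, prob=0.112286
DUU: M=287.7974, payoff=0.0000, prob=0.112286
UUU: M=527.0055, payoff=188.3455, prob=0.093037
Price = Σ prob·payoff / R^3 = 21.464579 / 1.191016 = 18.0221

price = 18.0221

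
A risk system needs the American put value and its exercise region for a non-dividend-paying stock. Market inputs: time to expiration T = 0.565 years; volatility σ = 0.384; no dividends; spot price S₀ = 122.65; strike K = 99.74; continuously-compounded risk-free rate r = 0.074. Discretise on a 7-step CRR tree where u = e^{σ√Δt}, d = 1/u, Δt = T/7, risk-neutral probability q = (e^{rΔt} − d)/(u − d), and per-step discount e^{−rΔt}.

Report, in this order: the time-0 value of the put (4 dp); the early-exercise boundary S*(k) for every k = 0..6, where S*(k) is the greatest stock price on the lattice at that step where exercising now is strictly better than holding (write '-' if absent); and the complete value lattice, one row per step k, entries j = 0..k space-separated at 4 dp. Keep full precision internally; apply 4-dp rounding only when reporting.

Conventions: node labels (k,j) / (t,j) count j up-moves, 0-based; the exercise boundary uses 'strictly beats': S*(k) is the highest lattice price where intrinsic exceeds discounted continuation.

Δt=0.08071, u=1.11527, d=0.89664, q=0.50016, disc=e^(-rΔt)=0.99404
k=7 terminal: V=max(K-S,0) → 42.5907 28.6563 11.3244 0.0000 0.0000 0.0000 0.0000 0.0000
k=6: j=0 S=63.7368 intr=36.0032 cont=35.4092 V=36.0032[EX]; j=1 S=79.2774 intr=20.4626 cont=19.8686 V=20.4626[EX]; j=2 S=98.6072 intr=1.1328 cont=5.6267 V=5.6267[hold]; j=3 S=122.6500 intr=0.0000 cont=0.0000 V=0.0000[hold]; j=4 S=152.5551 intr=0.0000 cont=0.0000 V=0.0000[hold]; j=5 S=189.7517 intr=0.0000 cont=0.0000 V=0.0000[hold]; j=6 S=236.0178 intr=0.0000 cont=0.0000 V=0.0000[hold]  S*(6)=79.2774
k=5: j=0 S=71.0837 intr=28.6563 cont=28.0624 V=28.6563[EX]; j=1 S=88.4156 intr=11.3244 cont=12.9647 V=12.9647[hold]; j=2 S=109.9735 intr=0.0000 cont=2.7957 V=2.7957[hold]; j=3 S=136.7877 intr=0.0000 cont=0.0000 V=0.0000[hold]; j=4 S=170.1399 intr=0.0000 cont=0.0000 V=0.0000[hold]; j=5 S=211.6241 intr=0.0000 cont=0.0000 V=0.0000[hold]  S*(5)=71.0837
k=4: j=0 S=79.2774 intr=20.4626 cont=20.6842 V=20.6842[hold]; j=1 S=98.6072 intr=1.1328 cont=7.8317 V=7.8317[hold]; j=2 S=122.6500 intr=0.0000 cont=1.3891 V=1.3891[hold]; j=3 S=152.5551 intr=0.0000 cont=0.0000 V=0.0000[hold]; j=4 S=189.7517 intr=0.0000 cont=0.0000 V=0.0000[hold]  S*(4)=-
k=3: j=0 S=88.4156 intr=11.3244 cont=14.1710 V=14.1710[hold]; j=1 S=109.9735 intr=0.0000 cont=4.5820 V=4.5820[hold]; j=2 S=136.7877 intr=0.0000 cont=0.6902 V=0.6902[hold]; j=3 S=170.1399 intr=0.0000 cont=0.0000 V=0.0000[hold]  S*(3)=-
k=2: j=0 S=98.6072 intr=1.1328 cont=9.3192 V=9.3192[hold]; j=1 S=122.6500 intr=0.0000 cont=2.6198 V=2.6198[hold]; j=2 S=152.5551 intr=0.0000 cont=0.3429 V=0.3429[hold]  S*(2)=-
k=1: j=0 S=109.9735 intr=0.0000 cont=5.9329 V=5.9329[hold]; j=1 S=136.7877 intr=0.0000 cont=1.4722 V=1.4722[hold]  S*(1)=-
k=0: j=0 S=122.6500 intr=0.0000 cont=3.6798 V=3.6798[hold]  S*(0)=-

price = 3.6798
boundary = - - - - - 71.0837 79.2774
tree:
3.6798
5.9329 1.4722
9.3192 2.6198 0.3429
14.1710 4.5820 0.6902 0.0000
20.6842 7.8317 1.3891 0.0000 0.0000
28.6563 12.9647 2.7957 0.0000 0.0000 0.0000
36.0032 20.4626 5.6267 0.0000 0.0000 0.0000 0.0000
42.5907 28.6563 11.3244 0.0000 0.0000 0.0000 0.0000 0.0000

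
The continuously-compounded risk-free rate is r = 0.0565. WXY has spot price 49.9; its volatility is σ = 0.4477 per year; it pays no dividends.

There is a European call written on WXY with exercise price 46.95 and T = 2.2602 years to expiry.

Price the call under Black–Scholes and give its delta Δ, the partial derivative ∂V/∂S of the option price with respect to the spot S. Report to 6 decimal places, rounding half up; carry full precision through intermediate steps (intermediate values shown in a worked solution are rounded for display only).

price = 16.759096
Δ = 0.731317

σ√T = 0.4477·√2.2602 = 0.673070
d₁ = (ln(S/K) + (r+σ²/2)T) / (σ√T) = (ln(49.9/46.95) + (0.0565+0.4477²/2)·2.2602) / 0.673070 = (0.060938 + 0.354213) / 0.673070 = 0.616802
d₂ = d₁ − σ√T = 0.616802 − 0.673070 = -0.056269
e^{−rT} = 0.880116
N(d₁) = 0.731317,  N(d₂) = 0.477564
Call price V = S·N(d₁) − K·e^{−rT}·N(d₂) = 36.492730 − 19.733635 = 16.759096
Δ = N(d₁) = 0.731317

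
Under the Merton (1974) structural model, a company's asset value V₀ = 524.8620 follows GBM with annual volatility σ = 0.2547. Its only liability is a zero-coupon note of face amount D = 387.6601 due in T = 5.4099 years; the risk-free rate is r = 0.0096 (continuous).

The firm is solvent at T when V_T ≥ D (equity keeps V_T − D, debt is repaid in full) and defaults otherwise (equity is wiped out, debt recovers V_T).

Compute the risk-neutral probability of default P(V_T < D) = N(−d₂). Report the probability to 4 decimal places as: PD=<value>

PD=0.3810

With assets at 524.8620 and a single debt payment of 387.6601 at 5.4099 years:
d₁ = [ln(V₀/D) + (r + σ²/2)T] / (σ√T)
   = [ln(524.8620/387.6601) + (0.0096 + 0.5·0.2547²)·5.4099] / (0.2547·√5.4099)
   = [0.303006 + 0.227411] / 0.592412 = 0.895353
d₂ = d₁ − σ√T = 0.895353 − 0.592412 = 0.302941
risk-neutral PD = N(−d₂) = N(-0.302941) = 0.380967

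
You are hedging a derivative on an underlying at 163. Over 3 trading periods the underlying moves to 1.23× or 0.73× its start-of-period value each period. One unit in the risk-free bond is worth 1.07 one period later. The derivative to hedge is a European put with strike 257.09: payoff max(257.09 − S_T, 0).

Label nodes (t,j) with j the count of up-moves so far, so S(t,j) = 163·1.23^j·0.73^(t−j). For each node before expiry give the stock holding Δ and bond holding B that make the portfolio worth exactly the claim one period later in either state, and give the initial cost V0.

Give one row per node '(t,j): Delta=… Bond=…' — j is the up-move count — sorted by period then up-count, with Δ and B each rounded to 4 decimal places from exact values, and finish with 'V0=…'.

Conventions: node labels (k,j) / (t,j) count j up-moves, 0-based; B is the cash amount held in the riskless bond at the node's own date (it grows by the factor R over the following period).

No-arbitrage ⇒ martingale measure with p* = (R−d)/(u−d) = 0.6800.
At maturity the claim pays: V(3,0)=193.6802, V(3,1)=150.2489, V(3,2)=77.0700, V(3,3)=0.0000
Node (2,0) S=86.8627: V=(p*·150.2489+(1−p*)·193.6802)/1.07=153.4083; Δ=(150.2489−193.6802)/(106.8411−63.4098)=-1.0000; B=V−Δ·S=240.2710
Node (2,1) S=146.3577: V=(p*·77.0700+(1−p*)·150.2489)/1.07=93.9133; Δ=(77.0700−150.2489)/(180.0200−106.8411)=-1.0000; B=V−Δ·S=240.2710
Node (2,2) S=246.6027: V=(p*·0.0000+(1−p*)·77.0700)/1.07=23.0490; Δ=(0.0000−77.0700)/(303.3213−180.0200)=-0.6251; B=V−Δ·S=177.1890
Node (1,0) S=118.9900: V=(p*·93.9133+(1−p*)·153.4083)/1.07=105.5624; Δ=(93.9133−153.4083)/(146.3577−86.8627)=-1.0000; B=V−Δ·S=224.5524
Node (1,1) S=200.4900: V=(p*·23.0490+(1−p*)·93.9133)/1.07=42.7342; Δ=(23.0490−93.9133)/(246.6027−146.3577)=-0.7069; B=V−Δ·S=184.4629
Node (0,0) S=163.0000: V=(p*·42.7342+(1−p*)·105.5624)/1.07=58.7282; Δ=(42.7342−105.5624)/(200.4900−118.9900)=-0.7709; B=V−Δ·S=184.3846
As a check, the time-0 holding Δ(0,0)·S0 + B(0,0) comes to 58.7282 — exactly V0.

(0,0): Delta=-0.7709 Bond=184.3846
(1,0): Delta=-1.0000 Bond=224.5524
(1,1): Delta=-0.7069 Bond=184.4629
(2,0): Delta=-1.0000 Bond=240.2710
(2,1): Delta=-1.0000 Bond=240.2710
(2,2): Delta=-0.6251 Bond=177.1890
V0=58.7282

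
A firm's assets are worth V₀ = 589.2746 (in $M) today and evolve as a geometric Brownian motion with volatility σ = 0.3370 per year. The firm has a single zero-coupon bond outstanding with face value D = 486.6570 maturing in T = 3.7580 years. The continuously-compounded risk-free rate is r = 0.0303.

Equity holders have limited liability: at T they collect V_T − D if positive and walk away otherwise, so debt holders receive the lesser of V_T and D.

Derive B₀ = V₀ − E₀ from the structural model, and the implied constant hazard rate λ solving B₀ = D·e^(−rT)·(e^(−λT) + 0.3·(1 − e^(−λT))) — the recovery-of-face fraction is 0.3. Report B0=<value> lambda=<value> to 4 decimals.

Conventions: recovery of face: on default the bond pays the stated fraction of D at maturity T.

Apply the equity-as-call identities (strike 486.6570, horizon 3.7580 years):
d₁ = [ln(V₀/D) + (r + σ²/2)T] / (σ√T)
   = [ln(589.2746/486.6570) + (0.0303 + 0.5·0.3370²)·3.7580] / (0.3370·√3.7580)
   = [0.191333 + 0.327264] / 0.653293 = 0.793818
d₂ = d₁ − σ√T = 0.793818 − 0.653293 = 0.140525
N(d₁) = 0.786349,  N(d₂) = 0.555877,  e^(−rT) = 0.892376
E₀ = V₀·N(d₁) − D·e^(−rT)·N(d₂)
   = 589.2746·0.786349 − 486.6570·0.892376·0.555877 = 221.968662
B₀ = V₀ − E₀ = 589.2746 − 221.968662 = 367.305938
e^(−λT) = (B₀·e^(rT)/D − 0.3)/(1 − 0.3) = (367.3059·1.120604/486.6570 − 0.3)/0.7 = 0.77968433
λ = −ln(0.77968433)/3.7580 = 0.066223

B0=367.3059 lambda=0.0662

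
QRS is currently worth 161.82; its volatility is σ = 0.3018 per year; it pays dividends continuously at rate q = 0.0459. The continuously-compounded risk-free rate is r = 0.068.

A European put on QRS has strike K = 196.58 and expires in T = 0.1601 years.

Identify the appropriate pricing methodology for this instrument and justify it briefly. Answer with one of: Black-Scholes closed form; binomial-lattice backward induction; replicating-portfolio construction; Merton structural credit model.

framework: Black-Scholes closed form

Key observation: a European claim on QRS (strike 196.58) — a lognormal (GBM) underlying with constant rate and volatility — has an exact closed-form value; no lattice or capital structure is involved.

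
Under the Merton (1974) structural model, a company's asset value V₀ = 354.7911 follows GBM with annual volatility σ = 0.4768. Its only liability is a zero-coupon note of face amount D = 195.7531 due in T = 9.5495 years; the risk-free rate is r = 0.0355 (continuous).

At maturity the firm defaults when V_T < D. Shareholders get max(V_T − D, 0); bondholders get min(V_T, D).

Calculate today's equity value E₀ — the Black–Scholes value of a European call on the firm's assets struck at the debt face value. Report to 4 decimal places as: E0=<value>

E0=260.5213

Apply the equity-as-call identities (strike 195.7531, horizon 9.5495 years):
d₁ = [ln(V₀/D) + (r + σ²/2)T] / (σ√T)
   = [ln(354.7911/195.7531) + (0.0355 + 0.5·0.4768²)·9.5495] / (0.4768·√9.5495)
   = [0.594675 + 1.424491] / 1.473420 = 1.370394
d₂ = d₁ − σ√T = 1.370394 − 1.473420 = -0.103026
N(d₁) = 0.914718,  N(d₂) = 0.458971,  e^(−rT) = 0.712477
E₀ = V₀·N(d₁) − D·e^(−rT)·N(d₂)
   = 354.7911·0.914718 − 195.7531·0.712477·0.458971 = 260.521274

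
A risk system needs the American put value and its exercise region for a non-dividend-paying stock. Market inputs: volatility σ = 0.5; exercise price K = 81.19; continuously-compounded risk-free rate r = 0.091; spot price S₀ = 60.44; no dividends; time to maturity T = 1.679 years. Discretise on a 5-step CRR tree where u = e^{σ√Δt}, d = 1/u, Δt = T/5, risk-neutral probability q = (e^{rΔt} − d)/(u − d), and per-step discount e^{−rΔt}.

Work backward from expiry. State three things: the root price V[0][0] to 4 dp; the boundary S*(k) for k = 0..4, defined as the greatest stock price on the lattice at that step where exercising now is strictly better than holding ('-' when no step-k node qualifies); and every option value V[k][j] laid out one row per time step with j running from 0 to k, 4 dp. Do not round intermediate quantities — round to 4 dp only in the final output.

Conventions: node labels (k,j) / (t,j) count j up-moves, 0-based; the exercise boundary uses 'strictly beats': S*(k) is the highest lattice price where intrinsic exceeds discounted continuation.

Δt=0.33580  u=1.33608  d=0.74846  q=0.48087  discount=0.96990
step 5 (expiry): payoffs max(K−S,0) = 66.9942 55.8489 35.9532 0.4372 0.0000 0.0000
step 4: (k=4,j=0): S=18.9667, K−S=62.2233, hold=59.7798 ⇒ V=62.2233 exercise | (k=4,j=1): S=33.8578, K−S=47.3322, hold=44.8888 ⇒ V=47.3322 exercise | (k=4,j=2): S=60.4400, K−S=20.7500, hold=18.3065 ⇒ V=20.7500 exercise | (k=4,j=3): S=107.8923, K−S=0.0000, hold=0.2201 ⇒ V=0.2201 continue | (k=4,j=4): S=192.6001, K−S=0.0000, hold=0.0000 ⇒ V=0.0000 continue  boundary S*=60.4400
step 3: (k=3,j=0): S=25.3411, K−S=55.8489, hold=53.4054 ⇒ V=55.8489 exercise | (k=3,j=1): S=45.2368, K−S=35.9532, hold=33.5098 ⇒ V=35.9532 exercise | (k=3,j=2): S=80.7528, K−S=0.4372, hold=10.5504 ⇒ V=10.5504 continue | (k=3,j=3): S=144.1530, K−S=0.0000, hold=0.1108 ⇒ V=0.1108 continue  boundary S*=45.2368
step 2: (k=2,j=0): S=33.8578, K−S=47.3322, hold=44.8888 ⇒ V=47.3322 exercise | (k=2,j=1): S=60.4400, K−S=20.7500, hold=23.0233 ⇒ V=23.0233 continue | (k=2,j=2): S=107.8923, K−S=0.0000, hold=5.3639 ⇒ V=5.3639 continue  boundary S*=33.8578
step 1: (k=1,j=0): S=45.2368, K−S=35.9532, hold=34.5701 ⇒ V=35.9532 exercise | (k=1,j=1): S=80.7528, K−S=0.4372, hold=14.0940 ⇒ V=14.0940 continue  boundary S*=45.2368
step 0: (k=0,j=0): S=60.4400, K−S=20.7500, hold=24.6761 ⇒ V=24.6761 continue  boundary S*=-

price = 24.6761
boundary = - 45.2368 33.8578 45.2368 60.4400
tree:
24.6761
35.9532 14.0940
47.3322 23.0233 5.3639
55.8489 35.9532 10.5504 0.1108
62.2233 47.3322 20.7500 0.2201 0.0000
66.9942 55.8489 35.9532 0.4372 0.0000 0.0000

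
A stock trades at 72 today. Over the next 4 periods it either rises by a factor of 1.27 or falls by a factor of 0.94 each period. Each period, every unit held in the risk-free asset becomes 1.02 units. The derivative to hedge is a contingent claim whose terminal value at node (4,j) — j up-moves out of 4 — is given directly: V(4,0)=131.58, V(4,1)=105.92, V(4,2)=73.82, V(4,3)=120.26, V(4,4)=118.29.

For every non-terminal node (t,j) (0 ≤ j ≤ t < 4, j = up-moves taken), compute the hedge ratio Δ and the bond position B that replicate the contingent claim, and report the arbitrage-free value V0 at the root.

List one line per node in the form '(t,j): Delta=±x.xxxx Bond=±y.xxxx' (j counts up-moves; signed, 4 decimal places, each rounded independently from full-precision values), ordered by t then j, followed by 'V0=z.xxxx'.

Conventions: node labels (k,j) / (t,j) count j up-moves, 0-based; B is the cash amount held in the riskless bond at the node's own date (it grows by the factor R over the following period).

(0,0): Delta=-0.7290 Bond=152.7575
(1,0): Delta=-1.0237 Bond=175.7625
(1,1): Delta=-0.0472 Bond=93.4691
(2,0): Delta=-1.2712 Bond=195.0198
(2,1): Delta=-0.4514 Bond=130.0840
(2,2): Delta=0.8878 Bond=-13.2414
(3,0): Delta=-1.3002 Bond=200.6589
(3,1): Delta=-1.2039 Bond=193.4866
(3,2): Delta=1.2892 Bond=-57.3173
(3,3): Delta=-0.0405 Bond=123.4034
V0=100.2720

Risk-neutral probability p* = (R−d)/(u−d) = (1.02−0.94)/(1.27−0.94) = 0.2424.
Payoffs at expiry: V(4,0)=131.5800, V(4,1)=105.9200, V(4,2)=73.8200, V(4,3)=120.2600, V(4,4)=118.2900
  t=3,j=0: stock 59.8020 → up 75.9486 (V=105.9200), down 56.2139 (V=131.5800). Price 122.9014; hedge Δ=-1.3002, bond B=200.6589.
  t=3,j=1: stock 80.7964 → up 102.6114 (V=73.8200), down 75.9486 (V=105.9200). Price 96.2139; hedge Δ=-1.2039, bond B=193.4866.
  t=3,j=2: stock 109.1611 → up 138.6346 (V=120.2600), down 102.6114 (V=73.8200). Price 83.4100; hedge Δ=1.2892, bond B=-57.3173.
  t=3,j=3: stock 147.4836 → up 187.3041 (V=118.2900), down 138.6346 (V=120.2600). Price 117.4337; hedge Δ=-0.0405, bond B=123.4034.
  t=2,j=0: stock 63.6192 → up 80.7964 (V=96.2139), down 59.8020 (V=122.9014). Price 114.1487; hedge Δ=-1.2712, bond B=195.0198.
  t=2,j=1: stock 85.9536 → up 109.1611 (V=83.4100), down 80.7964 (V=96.2139). Price 91.2842; hedge Δ=-0.4514, bond B=130.0840.
  t=2,j=2: stock 116.1288 → up 147.4836 (V=117.4337), down 109.1611 (V=83.4100). Price 89.8609; hedge Δ=0.8878, bond B=-13.2414.
  t=1,j=0: stock 67.6800 → up 85.9536 (V=91.2842), down 63.6192 (V=114.1487). Price 106.4763; hedge Δ=-1.0237, bond B=175.7625.
  t=1,j=1: stock 91.4400 → up 116.1288 (V=89.8609), down 85.9536 (V=91.2842). Price 89.1561; hedge Δ=-0.0472, bond B=93.4691.
  t=0,j=0: stock 72.0000 → up 91.4400 (V=89.1561), down 67.6800 (V=106.4763). Price 100.2720; hedge Δ=-0.7290, bond B=152.7575.
Check: Δ(0,0)·S0 + B(0,0) = 100.2720 = V0.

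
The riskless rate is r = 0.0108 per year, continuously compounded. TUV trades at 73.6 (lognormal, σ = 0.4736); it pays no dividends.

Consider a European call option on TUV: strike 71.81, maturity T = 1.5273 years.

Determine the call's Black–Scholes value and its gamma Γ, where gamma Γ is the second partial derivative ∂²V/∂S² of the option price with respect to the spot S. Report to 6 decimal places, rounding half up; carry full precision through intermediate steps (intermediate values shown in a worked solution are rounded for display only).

σ√T = 0.4736·√1.5273 = 0.585294
d₁ = (ln(S/K) + (r+σ²/2)T) / (σ√T) = (ln(73.6/71.81) + (0.0108+0.4736²/2)·1.5273) / 0.585294 = (0.024621 + 0.187779) / 0.585294 = 0.362896
d₂ = d₁ − σ√T = 0.362896 − 0.585294 = -0.222398
e^{−rT} = 0.983640
N(d₁) = 0.641659,  N(d₂) = 0.412002
Call price V = S·N(d₁) − K·e^{−rT}·N(d₂) = 47.226069 − 29.101850 = 18.124219
φ(d₁) = (1/√(2π))·e^{−d₁²/2} = 0.373519
Γ = φ(d₁) / (S·σ·√T) = 0.008671

price = 18.124219
Γ = 0.008671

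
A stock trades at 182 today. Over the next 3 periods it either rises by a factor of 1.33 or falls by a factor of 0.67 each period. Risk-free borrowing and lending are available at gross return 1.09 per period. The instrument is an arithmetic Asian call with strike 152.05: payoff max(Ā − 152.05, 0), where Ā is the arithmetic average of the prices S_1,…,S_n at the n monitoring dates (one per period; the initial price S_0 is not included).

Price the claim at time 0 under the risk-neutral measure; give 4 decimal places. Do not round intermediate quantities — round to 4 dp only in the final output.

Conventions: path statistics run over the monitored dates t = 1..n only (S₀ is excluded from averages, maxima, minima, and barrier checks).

price = 56.9115

With p* = (R−d)/(u−d) = 0.6364, sum probability × payoff across the paths and divide by R^3.
Enumerate all 2^3 = 8 price paths (U = up ×1.33, D = down ×0.67); each path with k up-moves has probability p*^k·(1−p*)^(3−k).
DDD: Ā=86.1262, payoff=0.0000, prob=0.048084
UDD: Ā=170.9670, payoff=18.9170, prob=0.084147
DUD: Ā=130.9270, payoff=0.0000, prob=0.084147
UUD: Ā=259.8998, payoff=107.8498, prob=0.147258
DDU: Ā=104.1002, payoff=0.0000, prob=0.084147
UDU: Ā=206.6466, payoff=54.5966, prob=0.147258
DUU: Ā=166.6066, payoff=14.5566, prob=0.147258
UUU: Ā=330.7266, payoff=178.6766, prob=0.257701
Price = Σ prob·payoff / R^3 = 73.702005 / 1.295029 = 56.9115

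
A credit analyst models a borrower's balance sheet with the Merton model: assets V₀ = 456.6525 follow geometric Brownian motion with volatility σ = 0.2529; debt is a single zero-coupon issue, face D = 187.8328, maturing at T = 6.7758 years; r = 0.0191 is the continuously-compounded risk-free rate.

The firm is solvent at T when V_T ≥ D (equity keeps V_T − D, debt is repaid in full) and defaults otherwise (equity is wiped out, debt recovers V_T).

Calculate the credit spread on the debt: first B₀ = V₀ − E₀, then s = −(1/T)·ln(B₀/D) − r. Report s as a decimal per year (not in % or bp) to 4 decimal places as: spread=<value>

Work the structural quantities from V₀ = 456.6525 against face 187.8328:
d₁ = [ln(V₀/D) + (r + σ²/2)T] / (σ√T)
   = [ln(456.6525/187.8328) + (0.0191 + 0.5·0.2529²)·6.7758] / (0.2529·√6.7758)
   = [0.888371 + 0.346102] / 0.658308 = 1.875221
d₂ = d₁ − σ√T = 1.875221 − 0.658308 = 1.216913
N(d₁) = 0.969619,  N(d₂) = 0.888181,  e^(−rT) = 0.878607
E₀ = V₀·N(d₁) − D·e^(−rT)·N(d₂)
   = 456.6525·0.969619 − 187.8328·0.878607·0.888181 = 296.201251
B₀ = V₀ − E₀ = 456.6525 − 296.201251 = 160.451249
spread = −(1/T)·ln(B₀/D) − r = −(1/6.7758)·ln(160.451249/187.8328) − 0.0191 = 0.00415365

spread=0.0042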